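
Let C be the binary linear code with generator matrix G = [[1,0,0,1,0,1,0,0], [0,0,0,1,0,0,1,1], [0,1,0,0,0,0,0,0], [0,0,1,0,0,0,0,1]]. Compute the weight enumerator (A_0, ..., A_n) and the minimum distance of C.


Weight distribution: A_0 = 1, A_1 = 1, A_2 = 1, A_3 = 4, A_4 = 5, A_5 = 3, A_6 = 1. Minimum distance d = 1.

Enumerate all 2^4 = 16 messages m ∈ F_2^4.
For each, compute codeword c = mG in F_2^8, then tally its weight.
  m = 0000 → c = 00000000, weight = 0.
  m = 1000 → c = 10010100, weight = 3.
  m = 0100 → c = 00010011, weight = 3.
  m = 1100 → c = 10000111, weight = 4.
  m = 0010 → c = 01000000, weight = 1.
  m = 1010 → c = 11010100, weight = 4.
  m = 0110 → c = 01010011, weight = 4.
  m = 1110 → c = 11000111, weight = 5.
  m = 0001 → c = 00100001, weight = 2.
  m = 1001 → c = 10110101, weight = 5.
  m = 0101 → c = 00110010, weight = 3.
  m = 1101 → c = 10100110, weight = 4.
  m = 0011 → c = 01100001, weight = 3.
  m = 1011 → c = 11110101, weight = 6.
  m = 0111 → c = 01110010, weight = 4.
  m = 1111 → c = 11100110, weight = 5.
Tally weights:
  weight 0: 1 codewords.
  weight 1: 1 codewords.
  weight 2: 1 codewords.
  weight 3: 4 codewords.
  weight 4: 5 codewords.
  weight 5: 3 codewords.
  weight 6: 1 codewords.
Minimum distance d = smallest w > 0 with A_w > 0 = 1.
Sanity: Σ A_w = 16 = 2^4 = 16 ✓.


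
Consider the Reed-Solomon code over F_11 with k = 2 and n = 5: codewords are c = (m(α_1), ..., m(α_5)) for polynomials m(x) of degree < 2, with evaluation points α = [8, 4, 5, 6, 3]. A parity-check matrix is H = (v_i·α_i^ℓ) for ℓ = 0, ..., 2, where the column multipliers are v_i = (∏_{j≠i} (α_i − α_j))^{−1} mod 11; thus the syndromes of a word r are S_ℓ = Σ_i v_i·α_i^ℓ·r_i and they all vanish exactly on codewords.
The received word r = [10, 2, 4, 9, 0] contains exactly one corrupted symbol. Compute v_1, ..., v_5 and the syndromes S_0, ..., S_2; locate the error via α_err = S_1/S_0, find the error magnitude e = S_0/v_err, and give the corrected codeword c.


S = (8, 4, 2), error at position 4, error magnitude e = 3, c = [10, 2, 4, 6, 0].

Step 1: column multipliers v_i = (∏_{j≠i}(α_i − α_j))^{−1} mod 11.
  i = 1 (α = 8): (8−4)(8−5)(8−6)(8−3) = 4·3·2·5 = 120 ≡ 10, so v_1 = 10^{−1} = 10 (mod 11).
  i = 2 (α = 4): (4−8)(4−5)(4−6)(4−3) = (−4)·(−1)·(−2)·1 = −8 ≡ 3, so v_2 = 3^{−1} = 4 (mod 11).
  i = 3 (α = 5): (5−8)(5−4)(5−6)(5−3) = (−3)·1·(−1)·2 = 6 ≡ 6, so v_3 = 6^{−1} = 2 (mod 11).
  i = 4 (α = 6): (6−8)(6−4)(6−5)(6−3) = (−2)·2·1·3 = −12 ≡ 10, so v_4 = 10^{−1} = 10 (mod 11).
  i = 5 (α = 3): (3−8)(3−4)(3−5)(3−6) = (−5)·(−1)·(−2)·(−3) = 30 ≡ 8, so v_5 = 8^{−1} = 7 (mod 11).
  v = [10, 4, 2, 10, 7].
Step 2: syndromes of r = [10, 2, 4, 9, 0] (all sums mod 11).
  S_0 = Σ v_i r_i = 10·10 + 4·2 + 2·4 + 10·9 + 7·0 = 206 ≡ 8.
  S_1 = Σ v_i α_i r_i = 10·8·10 + 4·4·2 + 2·5·4 + 10·6·9 + 7·3·0 = 1412 ≡ 4.
  α_i^2 mod 11 = [9, 5, 3, 3, 9].
  S_2 = Σ v_i α_i^2 r_i = 10·9·10 + 4·5·2 + 2·3·4 + 10·3·9 + 7·9·0 = 1234 ≡ 2.
  S = (8, 4, 2) ≠ 0, so r is not a codeword (an error is present).
Step 3: locate the error. For a single error e at position i, S_ℓ = v_i·e·α_i^ℓ, so α_err = S_1/S_0.
  S_0^{−1} = 8^{−1} = 7 (mod 11), so α_err = 4·7 = 28 ≡ 6 = α_4. Error position i = 4.
  Consistency check: S_2/S_1 = 2·3 = 6 ≡ 6 = α_err ✓ (single-error assumption holds).
Step 4: error magnitude e = S_0/v_4 = S_0·∏_{j≠4}(α_4 − α_j) = 8·10 = 80 ≡ 3 (mod 11).
Step 5: correct position 4: c_4 = r_4 − e = 9 − 3 ≡ 6 (mod 11). Hence c = [10, 2, 4, 6, 0].
  Check: interpolating c through the α_i gives m(x) = 5 + 2·x (degree < 2) with m(α_i) = c_i for every i, so c is indeed a codeword.


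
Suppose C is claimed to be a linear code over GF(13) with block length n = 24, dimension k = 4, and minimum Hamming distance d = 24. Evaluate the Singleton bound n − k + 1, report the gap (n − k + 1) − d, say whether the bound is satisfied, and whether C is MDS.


Singleton RHS = n − k + 1 = 21, slack = -3, bound violated (no such code; not MDS).

Singleton bound: d ≤ n − k + 1.
Here n = 24, k = 4, so n − k + 1 = 21.
Given d = 24, check d ≤ 21: NO.
Slack = (n − k + 1) − d = -3.
The slack is negative: d = 24 exceeds n − k + 1 = 21 by 3, so the Singleton bound is violated and no linear [24, 4, 24]_13 code can exist. In particular it is not MDS (MDS requires d = n − k + 1 exactly).
Description: the claimed parameters are [24, 4, 24]_13; such a code would be impossible (violates the Singleton bound).


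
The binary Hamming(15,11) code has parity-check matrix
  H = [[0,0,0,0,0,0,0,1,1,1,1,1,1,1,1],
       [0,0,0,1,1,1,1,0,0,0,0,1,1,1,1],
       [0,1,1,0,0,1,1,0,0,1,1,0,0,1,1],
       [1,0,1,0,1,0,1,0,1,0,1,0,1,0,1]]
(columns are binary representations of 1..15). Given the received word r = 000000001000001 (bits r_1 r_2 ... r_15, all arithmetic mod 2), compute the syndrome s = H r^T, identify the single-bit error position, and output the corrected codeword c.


s = (0, 1, 1, 0)^T, error position = 6, corrected codeword c = 000001001000001

Compute s = H r^T mod 2 one row at a time:
  s_1 = 0 + 1 + 0 + 0 + 0 + 0 + 0 + 1 = 2 ≡ 0 (mod 2).
  s_2 = 0 + 0 + 0 + 0 + 0 + 0 + 0 + 1 = 1 ≡ 1 (mod 2).
  s_3 = 0 + 0 + 0 + 0 + 0 + 0 + 0 + 1 = 1 ≡ 1 (mod 2).
  s_4 = 0 + 0 + 0 + 0 + 1 + 0 + 0 + 1 = 2 ≡ 0 (mod 2).
s = (0, 1, 1, 0)^T — this equals column 6 of H (binary 0110), so error is at position 6.
Correct: flip bit 6 of r = 000000001000001 to get c = 000001001000001.


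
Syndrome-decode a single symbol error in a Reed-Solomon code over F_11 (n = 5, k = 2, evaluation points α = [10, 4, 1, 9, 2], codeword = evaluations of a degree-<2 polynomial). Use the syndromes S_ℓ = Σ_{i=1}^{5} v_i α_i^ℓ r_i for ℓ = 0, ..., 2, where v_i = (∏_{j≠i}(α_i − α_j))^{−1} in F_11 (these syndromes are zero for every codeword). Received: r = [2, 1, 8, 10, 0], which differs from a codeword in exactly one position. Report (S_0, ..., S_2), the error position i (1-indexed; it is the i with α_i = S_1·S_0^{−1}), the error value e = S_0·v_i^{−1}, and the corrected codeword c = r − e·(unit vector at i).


S = (7, 6, 2), error at position 2, error magnitude e = 6, c = [2, 6, 8, 10, 0].

Step 1: column multipliers v_i = (∏_{j≠i}(α_i − α_j))^{−1} mod 11.
  i = 1 (α = 10): (10−4)(10−1)(10−9)(10−2) = 6·9·1·8 = 432 ≡ 3, so v_1 = 3^{−1} = 4 (mod 11).
  i = 2 (α = 4): (4−10)(4−1)(4−9)(4−2) = (−6)·3·(−5)·2 = 180 ≡ 4, so v_2 = 4^{−1} = 3 (mod 11).
  i = 3 (α = 1): (1−10)(1−4)(1−9)(1−2) = (−9)·(−3)·(−8)·(−1) = 216 ≡ 7, so v_3 = 7^{−1} = 8 (mod 11).
  i = 4 (α = 9): (9−10)(9−4)(9−1)(9−2) = (−1)·5·8·7 = −280 ≡ 6, so v_4 = 6^{−1} = 2 (mod 11).
  i = 5 (α = 2): (2−10)(2−4)(2−1)(2−9) = (−8)·(−2)·1·(−7) = −112 ≡ 9, so v_5 = 9^{−1} = 5 (mod 11).
  v = [4, 3, 8, 2, 5].
Step 2: syndromes of r = [2, 1, 8, 10, 0] (all sums mod 11).
  S_0 = Σ v_i r_i = 4·2 + 3·1 + 8·8 + 2·10 + 5·0 = 95 ≡ 7.
  S_1 = Σ v_i α_i r_i = 4·10·2 + 3·4·1 + 8·1·8 + 2·9·10 + 5·2·0 = 336 ≡ 6.
  α_i^2 mod 11 = [1, 5, 1, 4, 4].
  S_2 = Σ v_i α_i^2 r_i = 4·1·2 + 3·5·1 + 8·1·8 + 2·4·10 + 5·4·0 = 167 ≡ 2.
  S = (7, 6, 2) ≠ 0, so r is not a codeword (an error is present).
Step 3: locate the error. For a single error e at position i, S_ℓ = v_i·e·α_i^ℓ, so α_err = S_1/S_0.
  S_0^{−1} = 7^{−1} = 8 (mod 11), so α_err = 6·8 = 48 ≡ 4 = α_2. Error position i = 2.
  Consistency check: S_2/S_1 = 2·2 = 4 ≡ 4 = α_err ✓ (single-error assumption holds).
Step 4: error magnitude e = S_0/v_2 = S_0·∏_{j≠2}(α_2 − α_j) = 7·4 = 28 ≡ 6 (mod 11).
Step 5: correct position 2: c_2 = r_2 − e = 1 − 6 ≡ 6 (mod 11). Hence c = [2, 6, 8, 10, 0].
  Check: interpolating c through the α_i gives m(x) = 5 + 3·x (degree < 2) with m(α_i) = c_i for every i, so c is indeed a codeword.


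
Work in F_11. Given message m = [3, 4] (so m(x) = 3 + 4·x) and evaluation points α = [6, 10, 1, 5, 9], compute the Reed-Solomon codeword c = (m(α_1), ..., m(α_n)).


c = [5, 10, 7, 1, 6]

Message polynomial: m(x) = 3 + 4·x (mod 11).
For each evaluation point α_i, compute m(α_i) mod 11:
  α_1 = 6: Horner steps 4 → 5, so m(6) = 5.
  α_2 = 10: Horner steps 4 → 10, so m(10) = 10.
  α_3 = 1: Horner steps 4 → 7, so m(1) = 7.
  α_4 = 5: Horner steps 4 → 1, so m(5) = 1.
  α_5 = 9: Horner steps 4 → 6, so m(9) = 6.
Codeword c = [5, 10, 7, 1, 6] ∈ F_11^5.


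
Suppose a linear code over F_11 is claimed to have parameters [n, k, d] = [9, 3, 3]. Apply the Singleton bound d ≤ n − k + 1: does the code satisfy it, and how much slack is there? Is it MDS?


Singleton RHS = n − k + 1 = 7, slack = 4, bound satisfied, not MDS.

Singleton bound: d ≤ n − k + 1.
Here n = 9, k = 3, so n − k + 1 = 7.
Given d = 3, check d ≤ 7: YES.
Slack = (n − k + 1) − d = 4.
The code is NOT MDS (slack = 4 > 0).
Description: the claimed parameters are [9, 3, 3]_11; such a code would be non-MDS.


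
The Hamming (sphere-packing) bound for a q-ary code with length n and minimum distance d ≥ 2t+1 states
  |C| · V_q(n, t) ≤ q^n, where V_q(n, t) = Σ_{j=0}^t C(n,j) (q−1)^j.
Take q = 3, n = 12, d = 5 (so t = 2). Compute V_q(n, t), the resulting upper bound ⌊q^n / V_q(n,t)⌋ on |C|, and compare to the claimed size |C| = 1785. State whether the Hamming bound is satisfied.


V_q(n, t) = 289, q^n = 531441, Hamming bound = 1838, |C| = 1785 ≤ bound (satisfied).

Step 1: Compute V_q(n, t) = Σ_{j=0}^2 C(n, j) (q−1)^j.
  j = 0: C(12,0)·(2)^0 = 1·1 = 1.
  j = 1: C(12,1)·(2)^1 = 12·2 = 24.
  j = 2: C(12,2)·(2)^2 = 66·4 = 264.
  V_q(n, t) = 1 + 24 + 264 = 289.
Step 2: q^n = 3^12 = 531441.
Step 3: Hamming bound ⌊q^n / V_q(n,t)⌋ = ⌊531441/289⌋ = 1838.
Step 4: Compare |C| = 1785 to 1838: satisfied.
The claimed |C| lies below the Hamming bound.


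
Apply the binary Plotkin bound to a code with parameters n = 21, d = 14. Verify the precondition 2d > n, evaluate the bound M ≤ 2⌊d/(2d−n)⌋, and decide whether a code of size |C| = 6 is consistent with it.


Plotkin bound M ≤ 4; given |C| = 6 > bound (violated).

Check applicability: 2d = 28, n = 21.
2d − n = 7 > 0, so Plotkin applies.
Compute d/(2d−n) = 14/7 ≈ 2.0000.
⌊d/(2d−n)⌋ = 2.
Plotkin bound: M ≤ 2·2 = 4.
Given |C| = 6, check: VIOLATED.
This |C| is above the Plotkin bound, so no binary code with n = 21, d = 14 and 6 codewords exists.


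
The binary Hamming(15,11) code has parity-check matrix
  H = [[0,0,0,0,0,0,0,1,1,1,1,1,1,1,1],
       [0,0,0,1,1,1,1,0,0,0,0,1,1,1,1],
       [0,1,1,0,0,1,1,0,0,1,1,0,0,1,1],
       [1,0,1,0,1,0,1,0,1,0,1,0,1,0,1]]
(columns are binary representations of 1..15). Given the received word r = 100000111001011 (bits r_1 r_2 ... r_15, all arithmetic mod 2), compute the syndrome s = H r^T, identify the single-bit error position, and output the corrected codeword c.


s = (1, 0, 1, 0)^T, error position = 10, corrected codeword c = 100000111101011

Compute s = H r^T mod 2 one row at a time:
  s_1 = 1 + 1 + 0 + 0 + 1 + 0 + 1 + 1 = 5 ≡ 1 (mod 2).
  s_2 = 0 + 0 + 0 + 1 + 1 + 0 + 1 + 1 = 4 ≡ 0 (mod 2).
  s_3 = 0 + 0 + 0 + 1 + 0 + 0 + 1 + 1 = 3 ≡ 1 (mod 2).
  s_4 = 1 + 0 + 0 + 1 + 1 + 0 + 0 + 1 = 4 ≡ 0 (mod 2).
s = (1, 0, 1, 0)^T — this equals column 10 of H (binary 1010), so error is at position 10.
Correct: flip bit 10 of r = 100000111001011 to get c = 100000111101011.


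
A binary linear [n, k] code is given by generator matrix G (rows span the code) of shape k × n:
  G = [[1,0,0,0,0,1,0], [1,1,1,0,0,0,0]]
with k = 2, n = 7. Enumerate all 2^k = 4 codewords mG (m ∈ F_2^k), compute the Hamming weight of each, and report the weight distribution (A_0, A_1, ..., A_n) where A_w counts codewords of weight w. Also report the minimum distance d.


Weight distribution: A_0 = 1, A_2 = 1, A_3 = 2. Minimum distance d = 2.

Enumerate all 2^2 = 4 messages m ∈ F_2^2.
For each, compute codeword c = mG in F_2^7, then tally its weight.
  m = 00 → c = 0000000, weight = 0.
  m = 10 → c = 1000010, weight = 2.
  m = 01 → c = 1110000, weight = 3.
  m = 11 → c = 0110010, weight = 3.
Tally weights:
  weight 0: 1 codewords.
  weight 2: 1 codewords.
  weight 3: 2 codewords.
Minimum distance d = smallest w > 0 with A_w > 0 = 2.
Sanity: Σ A_w = 4 = 2^2 = 4 ✓.


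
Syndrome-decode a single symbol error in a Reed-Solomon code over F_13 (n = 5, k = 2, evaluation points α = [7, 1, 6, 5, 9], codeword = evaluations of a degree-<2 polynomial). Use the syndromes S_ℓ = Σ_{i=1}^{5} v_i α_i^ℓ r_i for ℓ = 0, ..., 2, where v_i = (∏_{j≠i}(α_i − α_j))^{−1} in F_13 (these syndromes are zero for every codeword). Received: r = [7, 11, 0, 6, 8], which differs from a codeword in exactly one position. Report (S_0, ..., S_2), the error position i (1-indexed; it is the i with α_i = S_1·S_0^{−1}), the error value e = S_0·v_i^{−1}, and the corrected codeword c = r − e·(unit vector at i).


S = (3, 3, 3), error at position 2, error magnitude e = 7, c = [7, 4, 0, 6, 8].

Step 1: column multipliers v_i = (∏_{j≠i}(α_i − α_j))^{−1} mod 13.
  i = 1 (α = 7): (7−1)(7−6)(7−5)(7−9) = 6·1·2·(−2) = −24 ≡ 2, so v_1 = 2^{−1} = 7 (mod 13).
  i = 2 (α = 1): (1−7)(1−6)(1−5)(1−9) = (−6)·(−5)·(−4)·(−8) = 960 ≡ 11, so v_2 = 11^{−1} = 6 (mod 13).
  i = 3 (α = 6): (6−7)(6−1)(6−5)(6−9) = (−1)·5·1·(−3) = 15 ≡ 2, so v_3 = 2^{−1} = 7 (mod 13).
  i = 4 (α = 5): (5−7)(5−1)(5−6)(5−9) = (−2)·4·(−1)·(−4) = −32 ≡ 7, so v_4 = 7^{−1} = 2 (mod 13).
  i = 5 (α = 9): (9−7)(9−1)(9−6)(9−5) = 2·8·3·4 = 192 ≡ 10, so v_5 = 10^{−1} = 4 (mod 13).
  v = [7, 6, 7, 2, 4].
Step 2: syndromes of r = [7, 11, 0, 6, 8] (all sums mod 13).
  S_0 = Σ v_i r_i = 7·7 + 6·11 + 7·0 + 2·6 + 4·8 = 159 ≡ 3.
  S_1 = Σ v_i α_i r_i = 7·7·7 + 6·1·11 + 7·6·0 + 2·5·6 + 4·9·8 = 757 ≡ 3.
  α_i^2 mod 13 = [10, 1, 10, 12, 3].
  S_2 = Σ v_i α_i^2 r_i = 7·10·7 + 6·1·11 + 7·10·0 + 2·12·6 + 4·3·8 = 796 ≡ 3.
  S = (3, 3, 3) ≠ 0, so r is not a codeword (an error is present).
Step 3: locate the error. For a single error e at position i, S_ℓ = v_i·e·α_i^ℓ, so α_err = S_1/S_0.
  S_0^{−1} = 3^{−1} = 9 (mod 13), so α_err = 3·9 = 27 ≡ 1 = α_2. Error position i = 2.
  Consistency check: S_2/S_1 = 3·9 = 27 ≡ 1 = α_err ✓ (single-error assumption holds).
Step 4: error magnitude e = S_0/v_2 = S_0·∏_{j≠2}(α_2 − α_j) = 3·11 = 33 ≡ 7 (mod 13).
Step 5: correct position 2: c_2 = r_2 − e = 11 − 7 ≡ 4 (mod 13). Hence c = [7, 4, 0, 6, 8].
  Check: interpolating c through the α_i gives m(x) = 10 + 7·x (degree < 2) with m(α_i) = c_i for every i, so c is indeed a codeword.


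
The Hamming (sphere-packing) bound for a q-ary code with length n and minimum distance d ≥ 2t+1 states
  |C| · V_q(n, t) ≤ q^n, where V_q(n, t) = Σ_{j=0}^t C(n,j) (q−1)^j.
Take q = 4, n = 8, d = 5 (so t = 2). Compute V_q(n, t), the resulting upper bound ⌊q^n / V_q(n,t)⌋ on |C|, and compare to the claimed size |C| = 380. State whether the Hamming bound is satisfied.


V_q(n, t) = 277, q^n = 65536, Hamming bound = 236, |C| = 380 > bound (violated).

Step 1: Compute V_q(n, t) = Σ_{j=0}^2 C(n, j) (q−1)^j.
  j = 0: C(8,0)·(3)^0 = 1·1 = 1.
  j = 1: C(8,1)·(3)^1 = 8·3 = 24.
  j = 2: C(8,2)·(3)^2 = 28·9 = 252.
  V_q(n, t) = 1 + 24 + 252 = 277.
Step 2: q^n = 4^8 = 65536.
Step 3: Hamming bound ⌊q^n / V_q(n,t)⌋ = ⌊65536/277⌋ = 236.
Step 4: Compare |C| = 380 to 236: violated.
The claimed |C| lies above the Hamming bound, so no 4-ary code of length 8 with d ≥ 5 can have 380 codewords.


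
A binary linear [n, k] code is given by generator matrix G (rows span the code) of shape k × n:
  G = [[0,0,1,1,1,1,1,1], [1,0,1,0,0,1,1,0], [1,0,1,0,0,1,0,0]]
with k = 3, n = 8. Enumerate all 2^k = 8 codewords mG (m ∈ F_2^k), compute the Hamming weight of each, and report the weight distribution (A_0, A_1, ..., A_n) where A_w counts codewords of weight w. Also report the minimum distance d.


Weight distribution: A_0 = 1, A_1 = 1, A_3 = 1, A_4 = 2, A_5 = 2, A_6 = 1. Minimum distance d = 1.

Enumerate all 2^3 = 8 messages m ∈ F_2^3.
For each, compute codeword c = mG in F_2^8, then tally its weight.
  m = 000 → c = 00000000, weight = 0.
  m = 100 → c = 00111111, weight = 6.
  m = 010 → c = 10100110, weight = 4.
  m = 110 → c = 10011001, weight = 4.
  m = 001 → c = 10100100, weight = 3.
  m = 101 → c = 10011011, weight = 5.
  m = 011 → c = 00000010, weight = 1.
  m = 111 → c = 00111101, weight = 5.
Tally weights:
  weight 0: 1 codewords.
  weight 1: 1 codewords.
  weight 3: 1 codewords.
  weight 4: 2 codewords.
  weight 5: 2 codewords.
  weight 6: 1 codewords.
Minimum distance d = smallest w > 0 with A_w > 0 = 1.
Sanity: Σ A_w = 8 = 2^3 = 8 ✓.


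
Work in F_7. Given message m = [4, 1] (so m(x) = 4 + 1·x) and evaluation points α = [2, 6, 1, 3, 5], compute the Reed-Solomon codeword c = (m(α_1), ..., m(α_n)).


c = [6, 3, 5, 0, 2]

Message polynomial: m(x) = 4 + 1·x (mod 7).
For each evaluation point α_i, compute m(α_i) mod 7:
  α_1 = 2: Horner steps 1 → 6, so m(2) = 6.
  α_2 = 6: Horner steps 1 → 3, so m(6) = 3.
  α_3 = 1: Horner steps 1 → 5, so m(1) = 5.
  α_4 = 3: Horner steps 1 → 0, so m(3) = 0.
  α_5 = 5: Horner steps 1 → 2, so m(5) = 2.
Codeword c = [6, 3, 5, 0, 2] ∈ F_7^5.


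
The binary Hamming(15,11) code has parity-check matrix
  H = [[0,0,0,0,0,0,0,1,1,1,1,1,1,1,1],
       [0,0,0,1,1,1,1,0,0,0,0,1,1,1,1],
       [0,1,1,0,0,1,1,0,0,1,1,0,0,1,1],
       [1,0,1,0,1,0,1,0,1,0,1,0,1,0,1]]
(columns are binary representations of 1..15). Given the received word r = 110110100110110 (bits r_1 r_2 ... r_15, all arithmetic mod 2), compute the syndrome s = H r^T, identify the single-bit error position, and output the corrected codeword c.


s = (0, 1, 1, 1)^T, error position = 7, corrected codeword c = 110110000110110

Compute s = H r^T mod 2 one row at a time:
  s_1 = 0 + 0 + 1 + 1 + 0 + 1 + 1 + 0 = 4 ≡ 0 (mod 2).
  s_2 = 1 + 1 + 0 + 1 + 0 + 1 + 1 + 0 = 5 ≡ 1 (mod 2).
  s_3 = 1 + 0 + 0 + 1 + 1 + 1 + 1 + 0 = 5 ≡ 1 (mod 2).
  s_4 = 1 + 0 + 1 + 1 + 0 + 1 + 1 + 0 = 5 ≡ 1 (mod 2).
s = (0, 1, 1, 1)^T — this equals column 7 of H (binary 0111), so error is at position 7.
Correct: flip bit 7 of r = 110110100110110 to get c = 110110000110110.


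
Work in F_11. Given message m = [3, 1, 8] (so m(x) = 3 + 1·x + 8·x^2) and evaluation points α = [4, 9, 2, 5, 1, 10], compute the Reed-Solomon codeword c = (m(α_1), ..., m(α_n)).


c = [3, 0, 4, 10, 1, 10]

Message polynomial: m(x) = 3 + 1·x + 8·x^2 (mod 11).
For each evaluation point α_i, compute m(α_i) mod 11:
  α_1 = 4: Horner steps 8 → 0 → 3, so m(4) = 3.
  α_2 = 9: Horner steps 8 → 7 → 0, so m(9) = 0.
  α_3 = 2: Horner steps 8 → 6 → 4, so m(2) = 4.
  α_4 = 5: Horner steps 8 → 8 → 10, so m(5) = 10.
  α_5 = 1: Horner steps 8 → 9 → 1, so m(1) = 1.
  α_6 = 10: Horner steps 8 → 4 → 10, so m(10) = 10.
Codeword c = [3, 0, 4, 10, 1, 10] ∈ F_11^6.


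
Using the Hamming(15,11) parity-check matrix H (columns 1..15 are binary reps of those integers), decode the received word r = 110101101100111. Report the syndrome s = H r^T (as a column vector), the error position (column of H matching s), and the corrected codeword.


s = (1, 0, 0, 1)^T, error position = 9, corrected codeword c = 110101100100111

Compute s = H r^T mod 2 one row at a time:
  s_1 = 0 + 1 + 1 + 0 + 0 + 1 + 1 + 1 = 5 ≡ 1 (mod 2).
  s_2 = 1 + 0 + 1 + 1 + 0 + 1 + 1 + 1 = 6 ≡ 0 (mod 2).
  s_3 = 1 + 0 + 1 + 1 + 1 + 0 + 1 + 1 = 6 ≡ 0 (mod 2).
  s_4 = 1 + 0 + 0 + 1 + 1 + 0 + 1 + 1 = 5 ≡ 1 (mod 2).
s = (1, 0, 0, 1)^T — this equals column 9 of H (binary 1001), so error is at position 9.
Correct: flip bit 9 of r = 110101101100111 to get c = 110101100100111.


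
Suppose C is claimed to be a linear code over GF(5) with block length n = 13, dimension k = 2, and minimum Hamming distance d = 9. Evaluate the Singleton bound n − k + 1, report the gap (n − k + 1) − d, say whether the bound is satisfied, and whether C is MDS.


Singleton RHS = n − k + 1 = 12, slack = 3, bound satisfied, not MDS.

Singleton bound: d ≤ n − k + 1.
Here n = 13, k = 2, so n − k + 1 = 12.
Given d = 9, check d ≤ 12: YES.
Slack = (n − k + 1) − d = 3.
The code is NOT MDS (slack = 3 > 0).
Description: the claimed parameters are [13, 2, 9]_5; such a code would be non-MDS.


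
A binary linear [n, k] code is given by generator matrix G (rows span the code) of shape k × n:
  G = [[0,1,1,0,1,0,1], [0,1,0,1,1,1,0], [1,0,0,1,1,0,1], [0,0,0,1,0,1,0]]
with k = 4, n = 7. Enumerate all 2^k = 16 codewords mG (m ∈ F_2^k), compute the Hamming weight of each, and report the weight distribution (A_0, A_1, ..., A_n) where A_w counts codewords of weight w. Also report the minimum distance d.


Weight distribution: A_0 = 1, A_2 = 3, A_4 = 11, A_6 = 1. Minimum distance d = 2.

Enumerate all 2^4 = 16 messages m ∈ F_2^4.
For each, compute codeword c = mG in F_2^7, then tally its weight.
  m = 0000 → c = 0000000, weight = 0.
  m = 1000 → c = 0110101, weight = 4.
  m = 0100 → c = 0101110, weight = 4.
  m = 1100 → c = 0011011, weight = 4.
  m = 0010 → c = 1001101, weight = 4.
  m = 1010 → c = 1111000, weight = 4.
  m = 0110 → c = 1100011, weight = 4.
  m = 1110 → c = 1010110, weight = 4.
  m = 0001 → c = 0001010, weight = 2.
  m = 1001 → c = 0111111, weight = 6.
  m = 0101 → c = 0100100, weight = 2.
  m = 1101 → c = 0010001, weight = 2.
  m = 0011 → c = 1000111, weight = 4.
  m = 1011 → c = 1110010, weight = 4.
  m = 0111 → c = 1101001, weight = 4.
  m = 1111 → c = 1011100, weight = 4.
Tally weights:
  weight 0: 1 codewords.
  weight 2: 3 codewords.
  weight 4: 11 codewords.
  weight 6: 1 codewords.
Minimum distance d = smallest w > 0 with A_w > 0 = 2.
Sanity: Σ A_w = 16 = 2^4 = 16 ✓.


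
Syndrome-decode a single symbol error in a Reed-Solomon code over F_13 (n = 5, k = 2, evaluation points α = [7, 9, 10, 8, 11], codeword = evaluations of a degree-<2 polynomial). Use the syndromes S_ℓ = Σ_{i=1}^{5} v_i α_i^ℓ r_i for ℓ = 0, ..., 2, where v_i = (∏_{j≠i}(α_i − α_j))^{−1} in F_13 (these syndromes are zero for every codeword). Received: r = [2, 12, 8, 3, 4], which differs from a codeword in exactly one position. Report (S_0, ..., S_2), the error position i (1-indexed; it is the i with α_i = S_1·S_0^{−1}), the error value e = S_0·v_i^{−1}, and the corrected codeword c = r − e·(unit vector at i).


S = (9, 11, 12), error at position 1, error magnitude e = 8, c = [7, 12, 8, 3, 4].

Step 1: column multipliers v_i = (∏_{j≠i}(α_i − α_j))^{−1} mod 13.
  i = 1 (α = 7): (7−9)(7−10)(7−8)(7−11) = (−2)·(−3)·(−1)·(−4) = 24 ≡ 11, so v_1 = 11^{−1} = 6 (mod 13).
  i = 2 (α = 9): (9−7)(9−10)(9−8)(9−11) = 2·(−1)·1·(−2) = 4 ≡ 4, so v_2 = 4^{−1} = 10 (mod 13).
  i = 3 (α = 10): (10−7)(10−9)(10−8)(10−11) = 3·1·2·(−1) = −6 ≡ 7, so v_3 = 7^{−1} = 2 (mod 13).
  i = 4 (α = 8): (8−7)(8−9)(8−10)(8−11) = 1·(−1)·(−2)·(−3) = −6 ≡ 7, so v_4 = 7^{−1} = 2 (mod 13).
  i = 5 (α = 11): (11−7)(11−9)(11−10)(11−8) = 4·2·1·3 = 24 ≡ 11, so v_5 = 11^{−1} = 6 (mod 13).
  v = [6, 10, 2, 2, 6].
Step 2: syndromes of r = [2, 12, 8, 3, 4] (all sums mod 13).
  S_0 = Σ v_i r_i = 6·2 + 10·12 + 2·8 + 2·3 + 6·4 = 178 ≡ 9.
  S_1 = Σ v_i α_i r_i = 6·7·2 + 10·9·12 + 2·10·8 + 2·8·3 + 6·11·4 = 1636 ≡ 11.
  α_i^2 mod 13 = [10, 3, 9, 12, 4].
  S_2 = Σ v_i α_i^2 r_i = 6·10·2 + 10·3·12 + 2·9·8 + 2·12·3 + 6·4·4 = 792 ≡ 12.
  S = (9, 11, 12) ≠ 0, so r is not a codeword (an error is present).
Step 3: locate the error. For a single error e at position i, S_ℓ = v_i·e·α_i^ℓ, so α_err = S_1/S_0.
  S_0^{−1} = 9^{−1} = 3 (mod 13), so α_err = 11·3 = 33 ≡ 7 = α_1. Error position i = 1.
  Consistency check: S_2/S_1 = 12·6 = 72 ≡ 7 = α_err ✓ (single-error assumption holds).
Step 4: error magnitude e = S_0/v_1 = S_0·∏_{j≠1}(α_1 − α_j) = 9·11 = 99 ≡ 8 (mod 13).
Step 5: correct position 1: c_1 = r_1 − e = 2 − 8 ≡ 7 (mod 13). Hence c = [7, 12, 8, 3, 4].
  Check: interpolating c through the α_i gives m(x) = 9 + 9·x (degree < 2) with m(α_i) = c_i for every i, so c is indeed a codeword.


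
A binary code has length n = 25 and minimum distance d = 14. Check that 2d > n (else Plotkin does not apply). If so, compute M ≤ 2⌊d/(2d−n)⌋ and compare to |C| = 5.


Plotkin bound M ≤ 8; given |C| = 5 ≤ bound (satisfied).

Check applicability: 2d = 28, n = 25.
2d − n = 3 > 0, so Plotkin applies.
Compute d/(2d−n) = 14/3 ≈ 4.6667.
⌊d/(2d−n)⌋ = 4.
Plotkin bound: M ≤ 2·4 = 8.
Given |C| = 5, check: satisfied.
This |C| is below the Plotkin bound.


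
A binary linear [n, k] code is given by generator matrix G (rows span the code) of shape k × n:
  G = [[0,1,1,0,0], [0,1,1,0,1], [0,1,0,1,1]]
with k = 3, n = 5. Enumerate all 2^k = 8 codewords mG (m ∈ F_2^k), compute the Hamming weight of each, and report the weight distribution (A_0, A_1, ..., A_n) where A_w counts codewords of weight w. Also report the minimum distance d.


Weight distribution: A_0 = 1, A_1 = 1, A_2 = 3, A_3 = 3. Minimum distance d = 1.

Enumerate all 2^3 = 8 messages m ∈ F_2^3.
For each, compute codeword c = mG in F_2^5, then tally its weight.
  m = 000 → c = 00000, weight = 0.
  m = 100 → c = 01100, weight = 2.
  m = 010 → c = 01101, weight = 3.
  m = 110 → c = 00001, weight = 1.
  m = 001 → c = 01011, weight = 3.
  m = 101 → c = 00111, weight = 3.
  m = 011 → c = 00110, weight = 2.
  m = 111 → c = 01010, weight = 2.
Tally weights:
  weight 0: 1 codewords.
  weight 1: 1 codewords.
  weight 2: 3 codewords.
  weight 3: 3 codewords.
Minimum distance d = smallest w > 0 with A_w > 0 = 1.
Sanity: Σ A_w = 8 = 2^3 = 8 ✓.


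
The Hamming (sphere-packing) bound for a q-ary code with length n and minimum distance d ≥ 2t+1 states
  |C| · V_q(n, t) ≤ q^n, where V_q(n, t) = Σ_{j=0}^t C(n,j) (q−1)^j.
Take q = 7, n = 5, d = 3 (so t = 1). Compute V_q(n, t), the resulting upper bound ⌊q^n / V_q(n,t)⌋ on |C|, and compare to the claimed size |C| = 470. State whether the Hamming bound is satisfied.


V_q(n, t) = 31, q^n = 16807, Hamming bound = 542, |C| = 470 ≤ bound (satisfied).

Step 1: Compute V_q(n, t) = Σ_{j=0}^1 C(n, j) (q−1)^j.
  j = 0: C(5,0)·(6)^0 = 1·1 = 1.
  j = 1: C(5,1)·(6)^1 = 5·6 = 30.
  V_q(n, t) = 1 + 30 = 31.
Step 2: q^n = 7^5 = 16807.
Step 3: Hamming bound ⌊q^n / V_q(n,t)⌋ = ⌊16807/31⌋ = 542.
Step 4: Compare |C| = 470 to 542: satisfied.
The claimed |C| lies below the Hamming bound.


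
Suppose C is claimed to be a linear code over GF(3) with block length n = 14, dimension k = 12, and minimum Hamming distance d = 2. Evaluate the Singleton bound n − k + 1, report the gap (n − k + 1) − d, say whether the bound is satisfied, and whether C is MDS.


Singleton RHS = n − k + 1 = 3, slack = 1, bound satisfied, not MDS.

Singleton bound: d ≤ n − k + 1.
Here n = 14, k = 12, so n − k + 1 = 3.
Given d = 2, check d ≤ 3: YES.
Slack = (n − k + 1) − d = 1.
The code is NOT MDS (slack = 1 > 0).
Description: the claimed parameters are [14, 12, 2]_3; such a code would be non-MDS.


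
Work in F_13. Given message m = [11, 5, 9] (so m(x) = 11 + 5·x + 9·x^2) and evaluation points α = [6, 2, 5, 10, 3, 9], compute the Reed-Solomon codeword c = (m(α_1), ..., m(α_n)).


c = [1, 5, 1, 12, 3, 5]

Message polynomial: m(x) = 11 + 5·x + 9·x^2 (mod 13).
For each evaluation point α_i, compute m(α_i) mod 13:
  α_1 = 6: Horner steps 9 → 7 → 1, so m(6) = 1.
  α_2 = 2: Horner steps 9 → 10 → 5, so m(2) = 5.
  α_3 = 5: Horner steps 9 → 11 → 1, so m(5) = 1.
  α_4 = 10: Horner steps 9 → 4 → 12, so m(10) = 12.
  α_5 = 3: Horner steps 9 → 6 → 3, so m(3) = 3.
  α_6 = 9: Horner steps 9 → 8 → 5, so m(9) = 5.
Codeword c = [1, 5, 1, 12, 3, 5] ∈ F_13^6.


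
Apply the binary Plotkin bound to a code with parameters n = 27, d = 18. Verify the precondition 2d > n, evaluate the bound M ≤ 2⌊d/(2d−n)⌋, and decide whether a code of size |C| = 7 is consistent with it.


Plotkin bound M ≤ 4; given |C| = 7 > bound (violated).

Check applicability: 2d = 36, n = 27.
2d − n = 9 > 0, so Plotkin applies.
Compute d/(2d−n) = 18/9 ≈ 2.0000.
⌊d/(2d−n)⌋ = 2.
Plotkin bound: M ≤ 2·2 = 4.
Given |C| = 7, check: VIOLATED.
This |C| is above the Plotkin bound, so no binary code with n = 27, d = 18 and 7 codewords exists.


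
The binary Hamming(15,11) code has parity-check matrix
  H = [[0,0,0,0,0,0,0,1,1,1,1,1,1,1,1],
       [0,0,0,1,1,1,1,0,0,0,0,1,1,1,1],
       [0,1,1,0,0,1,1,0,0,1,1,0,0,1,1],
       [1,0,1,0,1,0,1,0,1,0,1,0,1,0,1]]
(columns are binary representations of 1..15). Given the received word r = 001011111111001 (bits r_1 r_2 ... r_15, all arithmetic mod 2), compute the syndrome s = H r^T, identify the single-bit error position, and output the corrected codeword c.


s = (0, 1, 0, 0)^T, error position = 4, corrected codeword c = 001111111111001

Compute s = H r^T mod 2 one row at a time:
  s_1 = 1 + 1 + 1 + 1 + 1 + 0 + 0 + 1 = 6 ≡ 0 (mod 2).
  s_2 = 0 + 1 + 1 + 1 + 1 + 0 + 0 + 1 = 5 ≡ 1 (mod 2).
  s_3 = 0 + 1 + 1 + 1 + 1 + 1 + 0 + 1 = 6 ≡ 0 (mod 2).
  s_4 = 0 + 1 + 1 + 1 + 1 + 1 + 0 + 1 = 6 ≡ 0 (mod 2).
s = (0, 1, 0, 0)^T — this equals column 4 of H (binary 0100), so error is at position 4.
Correct: flip bit 4 of r = 001011111111001 to get c = 001111111111001.


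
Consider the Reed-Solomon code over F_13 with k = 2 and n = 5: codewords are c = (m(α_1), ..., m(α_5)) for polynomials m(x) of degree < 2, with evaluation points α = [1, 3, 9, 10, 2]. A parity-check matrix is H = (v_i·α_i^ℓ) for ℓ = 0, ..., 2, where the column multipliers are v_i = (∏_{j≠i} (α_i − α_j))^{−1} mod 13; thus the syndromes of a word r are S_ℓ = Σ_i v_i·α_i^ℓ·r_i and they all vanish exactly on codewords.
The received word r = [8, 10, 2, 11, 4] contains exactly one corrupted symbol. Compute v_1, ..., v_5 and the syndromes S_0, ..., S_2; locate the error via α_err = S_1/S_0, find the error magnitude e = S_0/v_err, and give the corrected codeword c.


S = (6, 5, 2), error at position 2, error magnitude e = 10, c = [8, 0, 2, 11, 4].

Step 1: column multipliers v_i = (∏_{j≠i}(α_i − α_j))^{−1} mod 13.
  i = 1 (α = 1): (1−3)(1−9)(1−10)(1−2) = (−2)·(−8)·(−9)·(−1) = 144 ≡ 1, so v_1 = 1^{−1} = 1 (mod 13).
  i = 2 (α = 3): (3−1)(3−9)(3−10)(3−2) = 2·(−6)·(−7)·1 = 84 ≡ 6, so v_2 = 6^{−1} = 11 (mod 13).
  i = 3 (α = 9): (9−1)(9−3)(9−10)(9−2) = 8·6·(−1)·7 = −336 ≡ 2, so v_3 = 2^{−1} = 7 (mod 13).
  i = 4 (α = 10): (10−1)(10−3)(10−9)(10−2) = 9·7·1·8 = 504 ≡ 10, so v_4 = 10^{−1} = 4 (mod 13).
  i = 5 (α = 2): (2−1)(2−3)(2−9)(2−10) = 1·(−1)·(−7)·(−8) = −56 ≡ 9, so v_5 = 9^{−1} = 3 (mod 13).
  v = [1, 11, 7, 4, 3].
Step 2: syndromes of r = [8, 10, 2, 11, 4] (all sums mod 13).
  S_0 = Σ v_i r_i = 1·8 + 11·10 + 7·2 + 4·11 + 3·4 = 188 ≡ 6.
  S_1 = Σ v_i α_i r_i = 1·1·8 + 11·3·10 + 7·9·2 + 4·10·11 + 3·2·4 = 928 ≡ 5.
  α_i^2 mod 13 = [1, 9, 3, 9, 4].
  S_2 = Σ v_i α_i^2 r_i = 1·1·8 + 11·9·10 + 7·3·2 + 4·9·11 + 3·4·4 = 1484 ≡ 2.
  S = (6, 5, 2) ≠ 0, so r is not a codeword (an error is present).
Step 3: locate the error. For a single error e at position i, S_ℓ = v_i·e·α_i^ℓ, so α_err = S_1/S_0.
  S_0^{−1} = 6^{−1} = 11 (mod 13), so α_err = 5·11 = 55 ≡ 3 = α_2. Error position i = 2.
  Consistency check: S_2/S_1 = 2·8 = 16 ≡ 3 = α_err ✓ (single-error assumption holds).
Step 4: error magnitude e = S_0/v_2 = S_0·∏_{j≠2}(α_2 − α_j) = 6·6 = 36 ≡ 10 (mod 13).
Step 5: correct position 2: c_2 = r_2 − e = 10 − 10 ≡ 0 (mod 13). Hence c = [8, 0, 2, 11, 4].
  Check: interpolating c through the α_i gives m(x) = 12 + 9·x (degree < 2) with m(α_i) = c_i for every i, so c is indeed a codeword.


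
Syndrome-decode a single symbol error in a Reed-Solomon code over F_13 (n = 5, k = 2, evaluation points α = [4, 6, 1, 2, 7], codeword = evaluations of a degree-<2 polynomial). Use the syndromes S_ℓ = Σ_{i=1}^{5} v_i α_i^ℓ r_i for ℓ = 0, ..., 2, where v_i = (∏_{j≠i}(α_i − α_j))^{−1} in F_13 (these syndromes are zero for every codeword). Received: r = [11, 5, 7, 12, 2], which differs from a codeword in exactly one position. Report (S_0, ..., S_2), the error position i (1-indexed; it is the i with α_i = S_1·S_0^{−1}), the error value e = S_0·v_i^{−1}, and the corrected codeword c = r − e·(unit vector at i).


S = (5, 10, 7), error at position 4, error magnitude e = 8, c = [11, 5, 7, 4, 2].

Step 1: column multipliers v_i = (∏_{j≠i}(α_i − α_j))^{−1} mod 13.
  i = 1 (α = 4): (4−6)(4−1)(4−2)(4−7) = (−2)·3·2·(−3) = 36 ≡ 10, so v_1 = 10^{−1} = 4 (mod 13).
  i = 2 (α = 6): (6−4)(6−1)(6−2)(6−7) = 2·5·4·(−1) = −40 ≡ 12, so v_2 = 12^{−1} = 12 (mod 13).
  i = 3 (α = 1): (1−4)(1−6)(1−2)(1−7) = (−3)·(−5)·(−1)·(−6) = 90 ≡ 12, so v_3 = 12^{−1} = 12 (mod 13).
  i = 4 (α = 2): (2−4)(2−6)(2−1)(2−7) = (−2)·(−4)·1·(−5) = −40 ≡ 12, so v_4 = 12^{−1} = 12 (mod 13).
  i = 5 (α = 7): (7−4)(7−6)(7−1)(7−2) = 3·1·6·5 = 90 ≡ 12, so v_5 = 12^{−1} = 12 (mod 13).
  v = [4, 12, 12, 12, 12].
Step 2: syndromes of r = [11, 5, 7, 12, 2] (all sums mod 13).
  S_0 = Σ v_i r_i = 4·11 + 12·5 + 12·7 + 12·12 + 12·2 = 356 ≡ 5.
  S_1 = Σ v_i α_i r_i = 4·4·11 + 12·6·5 + 12·1·7 + 12·2·12 + 12·7·2 = 1076 ≡ 10.
  α_i^2 mod 13 = [3, 10, 1, 4, 10].
  S_2 = Σ v_i α_i^2 r_i = 4·3·11 + 12·10·5 + 12·1·7 + 12·4·12 + 12·10·2 = 1632 ≡ 7.
  S = (5, 10, 7) ≠ 0, so r is not a codeword (an error is present).
Step 3: locate the error. For a single error e at position i, S_ℓ = v_i·e·α_i^ℓ, so α_err = S_1/S_0.
  S_0^{−1} = 5^{−1} = 8 (mod 13), so α_err = 10·8 = 80 ≡ 2 = α_4. Error position i = 4.
  Consistency check: S_2/S_1 = 7·4 = 28 ≡ 2 = α_err ✓ (single-error assumption holds).
Step 4: error magnitude e = S_0/v_4 = S_0·∏_{j≠4}(α_4 − α_j) = 5·12 = 60 ≡ 8 (mod 13).
Step 5: correct position 4: c_4 = r_4 − e = 12 − 8 ≡ 4 (mod 13). Hence c = [11, 5, 7, 4, 2].
  Check: interpolating c through the α_i gives m(x) = 10 + 10·x (degree < 2) with m(α_i) = c_i for every i, so c is indeed a codeword.


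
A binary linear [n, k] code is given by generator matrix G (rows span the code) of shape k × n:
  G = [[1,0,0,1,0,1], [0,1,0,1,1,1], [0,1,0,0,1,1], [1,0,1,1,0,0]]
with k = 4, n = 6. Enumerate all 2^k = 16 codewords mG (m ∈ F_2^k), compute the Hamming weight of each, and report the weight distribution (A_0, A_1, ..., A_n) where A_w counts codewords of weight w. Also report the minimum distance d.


Weight distribution: A_0 = 1, A_1 = 1, A_2 = 3, A_3 = 6, A_4 = 3, A_5 = 1, A_6 = 1. Minimum distance d = 1.

Enumerate all 2^4 = 16 messages m ∈ F_2^4.
For each, compute codeword c = mG in F_2^6, then tally its weight.
  m = 0000 → c = 000000, weight = 0.
  m = 1000 → c = 100101, weight = 3.
  m = 0100 → c = 010111, weight = 4.
  m = 1100 → c = 110010, weight = 3.
  m = 0010 → c = 010011, weight = 3.
  m = 1010 → c = 110110, weight = 4.
  m = 0110 → c = 000100, weight = 1.
  m = 1110 → c = 100001, weight = 2.
  m = 0001 → c = 101100, weight = 3.
  m = 1001 → c = 001001, weight = 2.
  m = 0101 → c = 111011, weight = 5.
  m = 1101 → c = 011110, weight = 4.
  m = 0011 → c = 111111, weight = 6.
  m = 1011 → c = 011010, weight = 3.
  m = 0111 → c = 101000, weight = 2.
  m = 1111 → c = 001101, weight = 3.
Tally weights:
  weight 0: 1 codewords.
  weight 1: 1 codewords.
  weight 2: 3 codewords.
  weight 3: 6 codewords.
  weight 4: 3 codewords.
  weight 5: 1 codewords.
  weight 6: 1 codewords.
Minimum distance d = smallest w > 0 with A_w > 0 = 1.
Sanity: Σ A_w = 16 = 2^4 = 16 ✓.


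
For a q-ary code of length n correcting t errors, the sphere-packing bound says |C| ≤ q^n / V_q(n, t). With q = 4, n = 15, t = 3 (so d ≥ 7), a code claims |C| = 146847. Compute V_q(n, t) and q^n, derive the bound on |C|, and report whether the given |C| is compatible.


V_q(n, t) = 13276, q^n = 1073741824, Hamming bound = 80878, |C| = 146847 > bound (violated).

Step 1: Compute V_q(n, t) = Σ_{j=0}^3 C(n, j) (q−1)^j.
  j = 0: C(15,0)·(3)^0 = 1·1 = 1.
  j = 1: C(15,1)·(3)^1 = 15·3 = 45.
  j = 2: C(15,2)·(3)^2 = 105·9 = 945.
  j = 3: C(15,3)·(3)^3 = 455·27 = 12285.
  V_q(n, t) = 1 + 45 + 945 + 12285 = 13276.
Step 2: q^n = 4^15 = 1073741824.
Step 3: Hamming bound ⌊q^n / V_q(n,t)⌋ = ⌊1073741824/13276⌋ = 80878.
Step 4: Compare |C| = 146847 to 80878: violated.
The claimed |C| lies above the Hamming bound, so no 4-ary code of length 15 with d ≥ 7 can have 146847 codewords.


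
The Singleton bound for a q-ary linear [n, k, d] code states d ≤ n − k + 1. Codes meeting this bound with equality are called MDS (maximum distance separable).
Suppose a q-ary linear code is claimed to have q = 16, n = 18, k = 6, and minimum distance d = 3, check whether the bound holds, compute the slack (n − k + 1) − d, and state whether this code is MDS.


Singleton RHS = n − k + 1 = 13, slack = 10, bound satisfied, not MDS.

Singleton bound: d ≤ n − k + 1.
Here n = 18, k = 6, so n − k + 1 = 13.
Given d = 3, check d ≤ 13: YES.
Slack = (n − k + 1) − d = 10.
The code is NOT MDS (slack = 10 > 0).
Description: the claimed parameters are [18, 6, 3]_16; such a code would be non-MDS.


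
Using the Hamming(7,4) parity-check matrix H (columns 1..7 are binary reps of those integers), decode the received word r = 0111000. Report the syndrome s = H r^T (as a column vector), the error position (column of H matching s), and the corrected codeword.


s = (1, 0, 1)^T, error position = 5, corrected codeword c = 0111100

Compute s = H r^T mod 2 one row at a time:
  s_1 = 1 + 0 + 0 + 0 = 1 ≡ 1 (mod 2).
  s_2 = 1 + 1 + 0 + 0 = 2 ≡ 0 (mod 2).
  s_3 = 0 + 1 + 0 + 0 = 1 ≡ 1 (mod 2).
s = (1, 0, 1)^T — this equals column 5 of H (binary 101), so error is at position 5.
Correct: flip bit 5 of r = 0111000 to get c = 0111100.


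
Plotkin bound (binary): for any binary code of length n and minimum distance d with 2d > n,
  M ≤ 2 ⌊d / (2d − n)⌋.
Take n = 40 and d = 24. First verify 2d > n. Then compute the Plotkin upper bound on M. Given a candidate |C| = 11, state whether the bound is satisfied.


Plotkin bound M ≤ 6; given |C| = 11 > bound (violated).

Check applicability: 2d = 48, n = 40.
2d − n = 8 > 0, so Plotkin applies.
Compute d/(2d−n) = 24/8 ≈ 3.0000.
⌊d/(2d−n)⌋ = 3.
Plotkin bound: M ≤ 2·3 = 6.
Given |C| = 11, check: VIOLATED.
This |C| is above the Plotkin bound, so no binary code with n = 40, d = 24 and 11 codewords exists.


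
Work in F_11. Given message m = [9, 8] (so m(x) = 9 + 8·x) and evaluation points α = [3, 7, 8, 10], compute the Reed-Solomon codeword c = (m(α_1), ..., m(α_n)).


c = [0, 10, 7, 1]

Message polynomial: m(x) = 9 + 8·x (mod 11).
For each evaluation point α_i, compute m(α_i) mod 11:
  α_1 = 3: Horner steps 8 → 0, so m(3) = 0.
  α_2 = 7: Horner steps 8 → 10, so m(7) = 10.
  α_3 = 8: Horner steps 8 → 7, so m(8) = 7.
  α_4 = 10: Horner steps 8 → 1, so m(10) = 1.
Codeword c = [0, 10, 7, 1] ∈ F_11^4.


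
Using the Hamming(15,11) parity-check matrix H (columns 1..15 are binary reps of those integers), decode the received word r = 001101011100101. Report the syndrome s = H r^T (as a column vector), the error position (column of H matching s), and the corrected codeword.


s = (1, 0, 0, 0)^T, error position = 8, corrected codeword c = 001101001100101

Compute s = H r^T mod 2 one row at a time:
  s_1 = 1 + 1 + 1 + 0 + 0 + 1 + 0 + 1 = 5 ≡ 1 (mod 2).
  s_2 = 1 + 0 + 1 + 0 + 0 + 1 + 0 + 1 = 4 ≡ 0 (mod 2).
  s_3 = 0 + 1 + 1 + 0 + 1 + 0 + 0 + 1 = 4 ≡ 0 (mod 2).
  s_4 = 0 + 1 + 0 + 0 + 1 + 0 + 1 + 1 = 4 ≡ 0 (mod 2).
s = (1, 0, 0, 0)^T — this equals column 8 of H (binary 1000), so error is at position 8.
Correct: flip bit 8 of r = 001101011100101 to get c = 001101001100101.
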